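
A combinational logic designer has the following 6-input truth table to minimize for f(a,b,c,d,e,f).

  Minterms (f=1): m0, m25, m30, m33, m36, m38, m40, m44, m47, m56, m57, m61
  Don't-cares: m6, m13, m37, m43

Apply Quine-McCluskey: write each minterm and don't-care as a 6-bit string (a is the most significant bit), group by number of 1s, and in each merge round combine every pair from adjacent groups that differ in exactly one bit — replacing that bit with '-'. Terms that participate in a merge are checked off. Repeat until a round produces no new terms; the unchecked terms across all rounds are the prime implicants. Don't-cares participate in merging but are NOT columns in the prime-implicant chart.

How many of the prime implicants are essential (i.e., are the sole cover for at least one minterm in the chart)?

size-2^0 implicants → 000000  000110(✓)  001101  011001(✓)  011110  100001(✓)  100100(✓)  100101(✓)  100110(✓)  101000(✓)  101011(✓)  101100(✓)  101111(✓)  111000(✓)  111001(✓)  111101(✓)
size-2^1 implicants → -00110  -11001  1-1000  10-100  100-01  1001-0  10010-  101-00  101-11  111-01  11100-
Unchecked terms (primes): -00110, -11001, 000000, 001101, 011110, 1-1000, 10-100, 100-01, 1001-0, 10010-, 101-00, 101-11, 111-01, 11100-
Minterm coverage:
  m0 ⊆ 000000 [E]
  m25 ⊆ -11001 [E]
  m30 ⊆ 011110 [E]
  m33 ⊆ 100-01 [E]
  m36 ⊆ 10-100,1001-0,10010-
  m38 ⊆ -00110,1001-0
  m40 ⊆ 1-1000,101-00
  m44 ⊆ 10-100,101-00
  m47 ⊆ 101-11 [E]
  m56 ⊆ 1-1000,11100-
  m57 ⊆ -11001,111-01,11100-
  m61 ⊆ 111-01 [E]
E = {-11001, 000000, 011110, 100-01, 101-11, 111-01}

6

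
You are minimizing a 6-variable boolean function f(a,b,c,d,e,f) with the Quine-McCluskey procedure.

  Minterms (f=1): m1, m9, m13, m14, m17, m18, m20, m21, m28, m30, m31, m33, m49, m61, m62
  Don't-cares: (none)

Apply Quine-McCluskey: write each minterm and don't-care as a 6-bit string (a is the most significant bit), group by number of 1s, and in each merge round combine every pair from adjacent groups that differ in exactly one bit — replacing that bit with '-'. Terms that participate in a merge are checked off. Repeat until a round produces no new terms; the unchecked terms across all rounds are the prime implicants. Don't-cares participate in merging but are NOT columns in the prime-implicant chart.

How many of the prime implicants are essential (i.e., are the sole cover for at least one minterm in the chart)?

[col 0] 000001*, 001001*, 001101*, 001110*, 010001*, 010010, 010100*, 010101*, 011100*, 011110*, 011111*, 100001*, 110001*, 111101, 111110*
[col 1] -00001*, -10001*, -11110, 0-0001*, 0-1110, 00-001, 001-01, 01-100, 010-01, 01010-, 0111-0, 01111-, 1-0001*
[col 2] --0001
Prime implicants: --0001, -11110, 0-1110, 00-001, 001-01, 01-100, 010-01, 010010, 01010-, 0111-0, 01111-, 111101
PI chart (minterm → PIs covering it):
  1 | --0001,00-001
  9 | 00-001,001-01
  13 | 001-01  (sole → essential)
  14 | 0-1110  (sole → essential)
  17 | --0001,010-01
  18 | 010010  (sole → essential)
  20 | 01-100,01010-
  21 | 010-01,01010-
  28 | 01-100,0111-0
  30 | -11110,0-1110,0111-0,01111-
  31 | 01111-  (sole → essential)
  33 | --0001  (sole → essential)
  49 | --0001  (sole → essential)
  61 | 111101  (sole → essential)
  62 | -11110  (sole → essential)
Essential prime implicants: --0001, -11110, 0-1110, 001-01, 010010, 01111-, 111101

7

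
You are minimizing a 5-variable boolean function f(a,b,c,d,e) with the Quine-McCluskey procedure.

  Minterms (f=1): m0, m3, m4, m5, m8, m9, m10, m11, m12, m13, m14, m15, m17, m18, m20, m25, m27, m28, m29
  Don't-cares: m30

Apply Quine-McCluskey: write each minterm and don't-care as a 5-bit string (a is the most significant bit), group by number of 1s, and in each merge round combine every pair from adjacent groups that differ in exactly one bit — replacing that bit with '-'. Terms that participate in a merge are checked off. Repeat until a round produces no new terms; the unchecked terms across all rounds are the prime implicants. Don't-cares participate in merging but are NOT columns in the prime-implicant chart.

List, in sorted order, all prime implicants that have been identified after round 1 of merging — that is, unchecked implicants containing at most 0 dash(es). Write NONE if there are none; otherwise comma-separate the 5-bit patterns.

size-2^0 implicants → 00000(✓)  00011(✓)  00100(✓)  00101(✓)  01000(✓)  01001(✓)  01010(✓)  01011(✓)  01100(✓)  01101(✓)  01110(✓)  01111(✓)  10001(✓)  10010  10100(✓)  11001(✓)  11011(✓)  11100(✓)  11101(✓)  11110(✓)
size-2^1 implicants → -0100(✓)  -1001(✓)  -1011(✓)  -1100(✓)  -1101(✓)  -1110(✓)  0-000(✓)  0-011  0-100(✓)  0-101(✓)  00-00(✓)  0010-(✓)  01-00(✓)  01-01(✓)  01-10(✓)  01-11(✓)  010-0(✓)  010-1(✓)  0100-(✓)  0101-(✓)  011-0(✓)  011-1(✓)  0110-(✓)  0111-(✓)  1-001  1-100(✓)  11-01(✓)  110-1(✓)  111-0(✓)  1110-(✓)
size-2^2 implicants → --100  -1-01  -10-1  -11-0  -110-  0--00  0-10-  01--0(✓)  01--1(✓)  01-0-(✓)  01-1-(✓)  010--(✓)  011--(✓)
size-2^3 implicants → 01---
Unchecked terms (primes): --100, -1-01, -10-1, -11-0, -110-, 0--00, 0-011, 0-10-, 01---, 1-001, 10010

10010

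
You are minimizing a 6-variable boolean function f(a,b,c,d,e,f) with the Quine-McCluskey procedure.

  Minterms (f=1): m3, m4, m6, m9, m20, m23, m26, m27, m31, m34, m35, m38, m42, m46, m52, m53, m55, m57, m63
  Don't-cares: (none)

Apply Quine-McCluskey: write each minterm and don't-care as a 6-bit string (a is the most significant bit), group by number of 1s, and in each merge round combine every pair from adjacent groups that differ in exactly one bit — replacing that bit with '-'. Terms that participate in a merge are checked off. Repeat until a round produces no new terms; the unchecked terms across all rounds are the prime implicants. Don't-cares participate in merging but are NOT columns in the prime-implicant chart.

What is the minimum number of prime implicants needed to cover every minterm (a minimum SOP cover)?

9

[col 0] 000011*, 000100*, 000110*, 001001, 010100*, 010111*, 011010*, 011011*, 011111*, 100010*, 100011*, 100110*, 101010*, 101110*, 110100*, 110101*, 110111*, 111001, 111111*
[col 1] -00011, -00110, -10100, -10111*, -11111*, 0-0100, 0001-0, 01-111*, 011-11, 01101-, 10-010*, 10-110*, 100-10*, 10001-, 101-10*, 11-111*, 1101-1, 11010-
[col 2] -1-111, 10--10
Prime implicants: -00011, -00110, -1-111, -10100, 0-0100, 0001-0, 001001, 011-11, 01101-, 10--10, 10001-, 1101-1, 11010-, 111001
PI chart (minterm → PIs covering it):
  3 | -00011  (sole → essential)
  4 | 0-0100,0001-0
  6 | -00110,0001-0
  9 | 001001  (sole → essential)
  20 | -10100,0-0100
  23 | -1-111  (sole → essential)
  26 | 01101-  (sole → essential)
  27 | 011-11,01101-
  31 | -1-111,011-11
  34 | 10--10,10001-
  35 | -00011,10001-
  38 | -00110,10--10
  42 | 10--10  (sole → essential)
  46 | 10--10  (sole → essential)
  52 | -10100,11010-
  53 | 1101-1,11010-
  55 | -1-111,1101-1
  57 | 111001  (sole → essential)
  63 | -1-111  (sole → essential)
Essential prime implicants: -00011, -1-111, 001001, 01101-, 10--10, 111001
Petrick residual → -00110, 0-0100, 11010-
Minimum SOP uses 9 PIs: b'c'd'ef + b'c'def' + bdef + a'c'de'f' + a'b'cd'e'f + a'bcd'e + ab'ef' + abc'de' + abcd'e'f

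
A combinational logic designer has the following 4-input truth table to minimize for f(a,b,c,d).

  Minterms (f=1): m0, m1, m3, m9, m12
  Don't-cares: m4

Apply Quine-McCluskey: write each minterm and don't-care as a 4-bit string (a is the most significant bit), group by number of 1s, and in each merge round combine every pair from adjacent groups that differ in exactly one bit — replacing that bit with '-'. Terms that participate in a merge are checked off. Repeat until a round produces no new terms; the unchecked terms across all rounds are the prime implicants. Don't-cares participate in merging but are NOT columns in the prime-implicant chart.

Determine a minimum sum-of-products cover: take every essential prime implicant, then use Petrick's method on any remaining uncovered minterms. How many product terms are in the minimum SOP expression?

4

[col 0] 0000*, 0001*, 0011*, 0100*, 1001*, 1100*
[col 1] -001, -100, 0-00, 00-1, 000-
Prime implicants: -001, -100, 0-00, 00-1, 000-
PI chart (minterm → PIs covering it):
  0 | 0-00,000-
  1 | -001,00-1,000-
  3 | 00-1  (sole → essential)
  9 | -001  (sole → essential)
  12 | -100  (sole → essential)
Essential prime implicants: -001, -100, 00-1
Petrick residual → 0-00
Minimum SOP uses 4 PIs: b'c'd + bc'd' + a'c'd' + a'b'd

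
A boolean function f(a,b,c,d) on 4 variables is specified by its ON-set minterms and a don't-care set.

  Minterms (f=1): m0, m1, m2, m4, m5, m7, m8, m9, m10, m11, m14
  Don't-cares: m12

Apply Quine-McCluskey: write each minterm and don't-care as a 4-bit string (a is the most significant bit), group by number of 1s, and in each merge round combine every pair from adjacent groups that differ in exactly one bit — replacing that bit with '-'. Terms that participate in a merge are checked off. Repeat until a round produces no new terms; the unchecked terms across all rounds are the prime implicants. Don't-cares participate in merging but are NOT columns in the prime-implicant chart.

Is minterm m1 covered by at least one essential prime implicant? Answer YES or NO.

NO

size-2^0 implicants → 0000(✓)  0001(✓)  0010(✓)  0100(✓)  0101(✓)  0111(✓)  1000(✓)  1001(✓)  1010(✓)  1011(✓)  1100(✓)  1110(✓)
size-2^1 implicants → -000(✓)  -001(✓)  -010(✓)  -100(✓)  0-00(✓)  0-01(✓)  00-0(✓)  000-(✓)  01-1  010-(✓)  1-00(✓)  1-10(✓)  10-0(✓)  10-1(✓)  100-(✓)  101-(✓)  11-0(✓)
size-2^2 implicants → --00  -0-0  -00-  0-0-  1--0  10--
Unchecked terms (primes): --00, -0-0, -00-, 0-0-, 01-1, 1--0, 10--
Minterm coverage:
  m0 ⊆ --00,-0-0,-00-,0-0-
  m1 ⊆ -00-,0-0-
  m2 ⊆ -0-0 [E]
  m4 ⊆ --00,0-0-
  m5 ⊆ 0-0-,01-1
  m7 ⊆ 01-1 [E]
  m8 ⊆ --00,-0-0,-00-,1--0,10--
  m9 ⊆ -00-,10--
  m10 ⊆ -0-0,1--0,10--
  m11 ⊆ 10-- [E]
  m14 ⊆ 1--0 [E]
E = {-0-0, 01-1, 1--0, 10--}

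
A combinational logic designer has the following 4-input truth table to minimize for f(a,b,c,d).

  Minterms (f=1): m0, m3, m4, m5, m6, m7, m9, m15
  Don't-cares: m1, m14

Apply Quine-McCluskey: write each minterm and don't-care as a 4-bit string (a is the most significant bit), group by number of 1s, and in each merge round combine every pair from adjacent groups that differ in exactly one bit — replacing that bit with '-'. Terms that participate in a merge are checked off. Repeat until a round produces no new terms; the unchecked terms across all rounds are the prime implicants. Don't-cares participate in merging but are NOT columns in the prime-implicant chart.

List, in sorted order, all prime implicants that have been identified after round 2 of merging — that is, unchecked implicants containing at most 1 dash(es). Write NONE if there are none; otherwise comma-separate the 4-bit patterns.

size-2^0 implicants → 0000(✓)  0001(✓)  0011(✓)  0100(✓)  0101(✓)  0110(✓)  0111(✓)  1001(✓)  1110(✓)  1111(✓)
size-2^1 implicants → -001  -110(✓)  -111(✓)  0-00(✓)  0-01(✓)  0-11(✓)  00-1(✓)  000-(✓)  01-0(✓)  01-1(✓)  010-(✓)  011-(✓)  111-(✓)
size-2^2 implicants → -11-  0--1  0-0-  01--
Unchecked terms (primes): -001, -11-, 0--1, 0-0-, 01--

-001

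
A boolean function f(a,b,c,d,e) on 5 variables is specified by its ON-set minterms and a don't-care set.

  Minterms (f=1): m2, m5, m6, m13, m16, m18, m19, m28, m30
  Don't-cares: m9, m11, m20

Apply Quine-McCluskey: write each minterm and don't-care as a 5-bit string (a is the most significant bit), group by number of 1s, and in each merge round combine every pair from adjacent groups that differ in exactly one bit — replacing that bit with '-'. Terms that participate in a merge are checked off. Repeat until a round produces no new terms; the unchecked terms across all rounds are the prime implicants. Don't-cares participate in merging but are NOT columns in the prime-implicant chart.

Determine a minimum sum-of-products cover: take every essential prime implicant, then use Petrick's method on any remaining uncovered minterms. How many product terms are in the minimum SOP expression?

5

size-2^0 implicants → 00010(✓)  00101(✓)  00110(✓)  01001(✓)  01011(✓)  01101(✓)  10000(✓)  10010(✓)  10011(✓)  10100(✓)  11100(✓)  11110(✓)
size-2^1 implicants → -0010  0-101  00-10  01-01  010-1  1-100  10-00  100-0  1001-  111-0
Unchecked terms (primes): -0010, 0-101, 00-10, 01-01, 010-1, 1-100, 10-00, 100-0, 1001-, 111-0
Minterm coverage:
  m2 ⊆ -0010,00-10
  m5 ⊆ 0-101 [E]
  m6 ⊆ 00-10 [E]
  m13 ⊆ 0-101,01-01
  m16 ⊆ 10-00,100-0
  m18 ⊆ -0010,100-0,1001-
  m19 ⊆ 1001- [E]
  m28 ⊆ 1-100,111-0
  m30 ⊆ 111-0 [E]
E = {0-101, 00-10, 1001-, 111-0}
Petrick residual → 10-00
Cover = a'cd'e + a'b'de' + ab'd'e' + ab'c'd + abce'  |cover|=5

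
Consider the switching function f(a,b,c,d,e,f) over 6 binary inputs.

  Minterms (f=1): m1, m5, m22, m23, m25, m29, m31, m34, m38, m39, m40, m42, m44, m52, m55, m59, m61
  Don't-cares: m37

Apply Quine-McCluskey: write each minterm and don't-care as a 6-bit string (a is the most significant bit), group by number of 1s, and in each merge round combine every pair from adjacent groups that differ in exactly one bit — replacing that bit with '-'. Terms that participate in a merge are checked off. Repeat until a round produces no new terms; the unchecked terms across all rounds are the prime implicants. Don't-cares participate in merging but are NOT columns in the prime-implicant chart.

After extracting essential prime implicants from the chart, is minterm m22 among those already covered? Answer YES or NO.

YES

[col 0] 000001*, 000101*, 010110*, 010111*, 011001*, 011101*, 011111*, 100010*, 100101*, 100110*, 100111*, 101000*, 101010*, 101100*, 110100, 110111*, 111011, 111101*
[col 1] -00101, -10111, -11101, 000-01, 01-111, 01011-, 011-01, 0111-1, 1-0111, 10-010, 100-10, 1001-1, 10011-, 101-00, 1010-0
Prime implicants: -00101, -10111, -11101, 000-01, 01-111, 01011-, 011-01, 0111-1, 1-0111, 10-010, 100-10, 1001-1, 10011-, 101-00, 1010-0, 110100, 111011
PI chart (minterm → PIs covering it):
  1 | 000-01  (sole → essential)
  5 | -00101,000-01
  22 | 01011-  (sole → essential)
  23 | -10111,01-111,01011-
  25 | 011-01  (sole → essential)
  29 | -11101,011-01,0111-1
  31 | 01-111,0111-1
  34 | 10-010,100-10
  38 | 100-10,10011-
  39 | 1-0111,1001-1,10011-
  40 | 101-00,1010-0
  42 | 10-010,1010-0
  44 | 101-00  (sole → essential)
  52 | 110100  (sole → essential)
  55 | -10111,1-0111
  59 | 111011  (sole → essential)
  61 | -11101  (sole → essential)
Essential prime implicants: -11101, 000-01, 01011-, 011-01, 101-00, 110100, 111011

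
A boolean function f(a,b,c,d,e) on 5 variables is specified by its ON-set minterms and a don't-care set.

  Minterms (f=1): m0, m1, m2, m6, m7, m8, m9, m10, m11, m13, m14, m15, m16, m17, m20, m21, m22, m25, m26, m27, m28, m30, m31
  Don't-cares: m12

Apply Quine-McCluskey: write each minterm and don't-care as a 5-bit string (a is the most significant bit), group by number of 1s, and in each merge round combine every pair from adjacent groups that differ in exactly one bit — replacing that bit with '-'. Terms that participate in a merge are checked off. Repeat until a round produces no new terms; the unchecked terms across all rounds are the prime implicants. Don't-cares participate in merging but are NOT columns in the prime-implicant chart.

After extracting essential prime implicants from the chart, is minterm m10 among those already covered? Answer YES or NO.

Round 0: 00000✓ 00001✓ 00010✓ 00110✓ 00111✓ 01000✓ 01001✓ 01010✓ 01011✓ 01100✓ 01101✓ 01110✓ 01111✓ 10000✓ 10001✓ 10100✓ 10101✓ 10110✓ 11001✓ 11010✓ 11011✓ 11100✓ 11110✓ 11111✓
Round 1: -0000✓ -0001✓ -0110✓ -1001✓ -1010✓ -1011✓ -1100✓ -1110✓ -1111✓ 0-000✓ 0-001✓ 0-010✓ 0-110✓ 0-111✓ 00-10✓ 000-0✓ 0000-✓ 0011-✓ 01-00✓ 01-01✓ 01-10✓ 01-11✓ 010-0✓ 010-1✓ 0100-✓ 0101-✓ 011-0✓ 011-1✓ 0110-✓ 0111-✓ 1-001✓ 1-100✓ 1-110✓ 10-00✓ 10-01✓ 1000-✓ 101-0✓ 1010-✓ 11-10✓ 11-11✓ 110-1✓ 1101-✓ 111-0✓ 1111-✓
Round 2: --001 --110 -000- -1-10✓ -1-11✓ -10-1 -101-✓ -11-0 -111-✓ 0--10 0-0-0 0-00- 0-11- 01--0✓ 01--1✓ 01-0-✓ 01-1-✓ 010--✓ 011--✓ 1-1-0 10-0- 11-1-✓
Round 3: -1-1- 01---
PIs = {--001, --110, -000-, -1-1-, -10-1, -11-0, 0--10, 0-0-0, 0-00-, 0-11-, 01---, 1-1-0, 10-0-}
Coverage chart:
  m0: -000-,0-0-0,0-00-
  m1: --001,-000-,0-00-
  m2: 0--10,0-0-0
  m6: --110,0--10,0-11-
  m7: 0-11- ←essential
  m8: 0-0-0,0-00-,01---
  m9: --001,-10-1,0-00-,01---
  m10: -1-1-,0--10,0-0-0,01---
  m11: -1-1-,-10-1,01---
  m13: 01--- ←essential
  m14: --110,-1-1-,-11-0,0--10,0-11-,01---
  m15: -1-1-,0-11-,01---
  m16: -000-,10-0-
  m17: --001,-000-,10-0-
  m20: 1-1-0,10-0-
  m21: 10-0- ←essential
  m22: --110,1-1-0
  m25: --001,-10-1
  m26: -1-1- ←essential
  m27: -1-1-,-10-1
  m28: -11-0,1-1-0
  m30: --110,-1-1-,-11-0,1-1-0
  m31: -1-1- ←essential
Essential: -1-1-, 0-11-, 01---, 10-0-

YES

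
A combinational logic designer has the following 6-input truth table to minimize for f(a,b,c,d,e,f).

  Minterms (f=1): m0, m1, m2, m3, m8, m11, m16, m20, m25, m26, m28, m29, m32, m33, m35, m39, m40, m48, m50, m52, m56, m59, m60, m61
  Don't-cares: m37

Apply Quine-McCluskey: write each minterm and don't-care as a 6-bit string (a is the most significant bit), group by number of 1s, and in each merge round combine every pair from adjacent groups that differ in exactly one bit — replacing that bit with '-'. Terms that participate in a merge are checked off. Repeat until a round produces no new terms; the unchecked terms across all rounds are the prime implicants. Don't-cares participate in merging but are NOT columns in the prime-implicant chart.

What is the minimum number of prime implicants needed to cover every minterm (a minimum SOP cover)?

Round 0: 000000✓ 000001✓ 000010✓ 000011✓ 001000✓ 001011✓ 010000✓ 010100✓ 011001✓ 011010 011100✓ 011101✓ 100000✓ 100001✓ 100011✓ 100101✓ 100111✓ 101000✓ 110000✓ 110010✓ 110100✓ 111000✓ 111011 111100✓ 111101✓
Round 1: -00000✓ -00001✓ -00011✓ -01000✓ -10000✓ -10100✓ -11100✓ -11101✓ 0-0000✓ 00-000✓ 00-011 0000-0✓ 0000-1✓ 00000-✓ 00001-✓ 01-100✓ 010-00✓ 011-01 01110-✓ 1-0000✓ 1-1000✓ 10-000✓ 100-01✓ 100-11✓ 1000-1✓ 10000-✓ 1001-1✓ 11-000✓ 11-100✓ 110-00✓ 1100-0 111-00✓ 11110-✓
Round 2: --0000 -0-000 -000-1 -0000- -1-100 -10-00 -1110- 0000-- 1--000 100--1 11--00
PIs = {--0000, -0-000, -000-1, -0000-, -1-100, -10-00, -1110-, 00-011, 0000--, 011-01, 011010, 1--000, 100--1, 11--00, 1100-0, 111011}
Coverage chart:
  m0: --0000,-0-000,-0000-,0000--
  m1: -000-1,-0000-,0000--
  m2: 0000-- ←essential
  m3: -000-1,00-011,0000--
  m8: -0-000 ←essential
  m11: 00-011 ←essential
  m16: --0000,-10-00
  m20: -1-100,-10-00
  m25: 011-01 ←essential
  m26: 011010 ←essential
  m28: -1-100,-1110-
  m29: -1110-,011-01
  m32: --0000,-0-000,-0000-,1--000
  m33: -000-1,-0000-,100--1
  m35: -000-1,100--1
  m39: 100--1 ←essential
  m40: -0-000,1--000
  m48: --0000,-10-00,1--000,11--00,1100-0
  m50: 1100-0 ←essential
  m52: -1-100,-10-00,11--00
  m56: 1--000,11--00
  m59: 111011 ←essential
  m60: -1-100,-1110-,11--00
  m61: -1110- ←essential
Essential: -0-000, -1110-, 00-011, 0000--, 011-01, 011010, 100--1, 1100-0, 111011
Petrick residual → -10-00, 1--000
Min cover (11 terms): b'd'e'f' + bc'e'f' + bcde' + a'b'd'ef + a'b'c'd' + a'bce'f + a'bcd'ef' + ad'e'f' + ab'c'f + abc'd'f' + abcd'ef

11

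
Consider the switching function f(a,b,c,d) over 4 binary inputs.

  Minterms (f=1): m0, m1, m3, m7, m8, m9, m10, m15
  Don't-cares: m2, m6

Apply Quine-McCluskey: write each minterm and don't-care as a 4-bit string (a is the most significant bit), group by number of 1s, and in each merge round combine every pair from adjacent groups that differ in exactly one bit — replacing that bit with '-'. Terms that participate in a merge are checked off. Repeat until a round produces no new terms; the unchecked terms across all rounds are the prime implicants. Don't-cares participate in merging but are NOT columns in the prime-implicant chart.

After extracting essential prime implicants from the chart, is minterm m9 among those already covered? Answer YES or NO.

YES

Round 0: 0000✓ 0001✓ 0010✓ 0011✓ 0110✓ 0111✓ 1000✓ 1001✓ 1010✓ 1111✓
Round 1: -000✓ -001✓ -010✓ -111 0-10✓ 0-11✓ 00-0✓ 00-1✓ 000-✓ 001-✓ 011-✓ 10-0✓ 100-✓
Round 2: -0-0 -00- 0-1- 00--
PIs = {-0-0, -00-, -111, 0-1-, 00--}
Coverage chart:
  m0: -0-0,-00-,00--
  m1: -00-,00--
  m3: 0-1-,00--
  m7: -111,0-1-
  m8: -0-0,-00-
  m9: -00- ←essential
  m10: -0-0 ←essential
  m15: -111 ←essential
Essential: -0-0, -00-, -111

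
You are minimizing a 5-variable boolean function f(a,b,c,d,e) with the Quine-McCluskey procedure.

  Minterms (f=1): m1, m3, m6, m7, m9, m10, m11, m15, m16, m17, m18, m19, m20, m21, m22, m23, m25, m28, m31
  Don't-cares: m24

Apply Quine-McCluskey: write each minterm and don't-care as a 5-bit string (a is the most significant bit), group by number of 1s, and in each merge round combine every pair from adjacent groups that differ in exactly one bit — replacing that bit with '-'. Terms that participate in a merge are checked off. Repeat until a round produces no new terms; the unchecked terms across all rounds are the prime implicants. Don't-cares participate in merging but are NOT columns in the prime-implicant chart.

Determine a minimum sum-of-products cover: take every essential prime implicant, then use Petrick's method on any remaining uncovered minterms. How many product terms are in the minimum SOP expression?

7

[col 0] 00001*, 00011*, 00110*, 00111*, 01001*, 01010*, 01011*, 01111*, 10000*, 10001*, 10010*, 10011*, 10100*, 10101*, 10110*, 10111*, 11000*, 11001*, 11100*, 11111*
[col 1] -0001*, -0011*, -0110*, -0111*, -1001*, -1111*, 0-001*, 0-011*, 0-111*, 00-11*, 000-1*, 0011-*, 01-11*, 010-1*, 0101-, 1-000*, 1-001*, 1-100*, 1-111*, 10-00*, 10-01*, 10-10*, 10-11*, 100-0*, 100-1*, 1000-*, 1001-*, 101-0*, 101-1*, 1010-*, 1011-*, 11-00*, 1100-*
[col 2] --001, --111, -0-11, -00-1, -011-, 0--11, 0-0-1, 1--00, 1-00-, 10--0*, 10--1*, 10-0-*, 10-1-*, 100--*, 101--*
[col 3] 10---
Prime implicants: --001, --111, -0-11, -00-1, -011-, 0--11, 0-0-1, 0101-, 1--00, 1-00-, 10---
PI chart (minterm → PIs covering it):
  1 | --001,-00-1,0-0-1
  3 | -0-11,-00-1,0--11,0-0-1
  6 | -011-  (sole → essential)
  7 | --111,-0-11,-011-,0--11
  9 | --001,0-0-1
  10 | 0101-  (sole → essential)
  11 | 0--11,0-0-1,0101-
  15 | --111,0--11
  16 | 1--00,1-00-,10---
  17 | --001,-00-1,1-00-,10---
  18 | 10---  (sole → essential)
  19 | -0-11,-00-1,10---
  20 | 1--00,10---
  21 | 10---  (sole → essential)
  22 | -011-,10---
  23 | --111,-0-11,-011-,10---
  25 | --001,1-00-
  28 | 1--00  (sole → essential)
  31 | --111  (sole → essential)
Essential prime implicants: --111, -011-, 0101-, 1--00, 10---
Petrick residual → --001, -0-11
Minimum SOP uses 7 PIs: c'd'e + cde + b'de + b'cd + a'bc'd + ad'e' + ab'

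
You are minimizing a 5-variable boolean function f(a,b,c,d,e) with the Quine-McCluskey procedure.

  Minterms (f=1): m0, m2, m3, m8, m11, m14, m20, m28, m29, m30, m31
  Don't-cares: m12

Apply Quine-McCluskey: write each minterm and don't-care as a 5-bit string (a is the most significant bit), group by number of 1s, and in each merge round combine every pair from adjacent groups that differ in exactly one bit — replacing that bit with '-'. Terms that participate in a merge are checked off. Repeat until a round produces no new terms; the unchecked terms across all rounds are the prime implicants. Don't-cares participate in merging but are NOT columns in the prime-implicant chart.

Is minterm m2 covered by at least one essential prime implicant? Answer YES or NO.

Round 0: 00000✓ 00010✓ 00011✓ 01000✓ 01011✓ 01100✓ 01110✓ 10100✓ 11100✓ 11101✓ 11110✓ 11111✓
Round 1: -1100✓ -1110✓ 0-000 0-011 000-0 0001- 01-00 011-0✓ 1-100 111-0✓ 111-1✓ 1110-✓ 1111-✓
Round 2: -11-0 111--
PIs = {-11-0, 0-000, 0-011, 000-0, 0001-, 01-00, 1-100, 111--}
Coverage chart:
  m0: 0-000,000-0
  m2: 000-0,0001-
  m3: 0-011,0001-
  m8: 0-000,01-00
  m11: 0-011 ←essential
  m14: -11-0 ←essential
  m20: 1-100 ←essential
  m28: -11-0,1-100,111--
  m29: 111-- ←essential
  m30: -11-0,111--
  m31: 111-- ←essential
Essential: -11-0, 0-011, 1-100, 111--

NO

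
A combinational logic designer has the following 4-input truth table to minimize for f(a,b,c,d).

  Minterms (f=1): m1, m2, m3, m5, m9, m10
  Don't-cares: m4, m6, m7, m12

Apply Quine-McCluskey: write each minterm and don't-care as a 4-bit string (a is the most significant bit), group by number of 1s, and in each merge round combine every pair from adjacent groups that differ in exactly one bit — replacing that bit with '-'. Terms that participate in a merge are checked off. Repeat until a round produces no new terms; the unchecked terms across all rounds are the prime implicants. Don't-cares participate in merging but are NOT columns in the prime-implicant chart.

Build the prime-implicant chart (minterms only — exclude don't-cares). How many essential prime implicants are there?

Round 0: 0001✓ 0010✓ 0011✓ 0100✓ 0101✓ 0110✓ 0111✓ 1001✓ 1010✓ 1100✓
Round 1: -001 -010 -100 0-01✓ 0-10✓ 0-11✓ 00-1✓ 001-✓ 01-0✓ 01-1✓ 010-✓ 011-✓
Round 2: 0--1 0-1- 01--
PIs = {-001, -010, -100, 0--1, 0-1-, 01--}
Coverage chart:
  m1: -001,0--1
  m2: -010,0-1-
  m3: 0--1,0-1-
  m5: 0--1,01--
  m9: -001 ←essential
  m10: -010 ←essential
Essential: -001, -010

2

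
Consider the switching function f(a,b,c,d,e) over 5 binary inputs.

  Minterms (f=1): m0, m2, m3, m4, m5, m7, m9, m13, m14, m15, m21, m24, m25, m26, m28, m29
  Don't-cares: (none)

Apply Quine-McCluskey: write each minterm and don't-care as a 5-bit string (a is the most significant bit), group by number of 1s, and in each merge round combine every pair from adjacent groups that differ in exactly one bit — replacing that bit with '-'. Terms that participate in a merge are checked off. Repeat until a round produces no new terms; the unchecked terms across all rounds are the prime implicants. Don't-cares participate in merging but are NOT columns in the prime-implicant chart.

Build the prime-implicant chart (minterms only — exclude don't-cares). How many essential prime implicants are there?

5

Round 0: 00000✓ 00010✓ 00011✓ 00100✓ 00101✓ 00111✓ 01001✓ 01101✓ 01110✓ 01111✓ 10101✓ 11000✓ 11001✓ 11010✓ 11100✓ 11101✓
Round 1: -0101✓ -1001✓ -1101✓ 0-101✓ 0-111✓ 00-00 00-11 000-0 0001- 001-1✓ 0010- 01-01✓ 011-1✓ 0111- 1-101✓ 11-00✓ 11-01✓ 110-0 1100-✓ 1110-✓
Round 2: --101 -1-01 0-1-1 11-0-
PIs = {--101, -1-01, 0-1-1, 00-00, 00-11, 000-0, 0001-, 0010-, 0111-, 11-0-, 110-0}
Coverage chart:
  m0: 00-00,000-0
  m2: 000-0,0001-
  m3: 00-11,0001-
  m4: 00-00,0010-
  m5: --101,0-1-1,0010-
  m7: 0-1-1,00-11
  m9: -1-01 ←essential
  m13: --101,-1-01,0-1-1
  m14: 0111- ←essential
  m15: 0-1-1,0111-
  m21: --101 ←essential
  m24: 11-0-,110-0
  m25: -1-01,11-0-
  m26: 110-0 ←essential
  m28: 11-0- ←essential
  m29: --101,-1-01,11-0-
Essential: --101, -1-01, 0111-, 11-0-, 110-0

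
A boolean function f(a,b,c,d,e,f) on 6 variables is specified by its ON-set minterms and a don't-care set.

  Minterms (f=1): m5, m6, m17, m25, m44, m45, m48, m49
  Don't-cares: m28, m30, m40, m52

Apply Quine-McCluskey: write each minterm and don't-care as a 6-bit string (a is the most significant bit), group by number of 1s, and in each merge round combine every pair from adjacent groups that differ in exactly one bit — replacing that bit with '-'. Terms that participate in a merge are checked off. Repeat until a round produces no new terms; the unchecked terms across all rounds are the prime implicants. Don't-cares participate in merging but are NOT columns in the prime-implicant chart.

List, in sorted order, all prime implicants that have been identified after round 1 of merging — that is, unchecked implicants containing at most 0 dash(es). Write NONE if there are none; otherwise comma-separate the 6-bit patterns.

000101, 000110

[col 0] 000101, 000110, 010001*, 011001*, 011100*, 011110*, 101000*, 101100*, 101101*, 110000*, 110001*, 110100*
[col 1] -10001, 01-001, 0111-0, 101-00, 10110-, 110-00, 11000-
Prime implicants: -10001, 000101, 000110, 01-001, 0111-0, 101-00, 10110-, 110-00, 11000-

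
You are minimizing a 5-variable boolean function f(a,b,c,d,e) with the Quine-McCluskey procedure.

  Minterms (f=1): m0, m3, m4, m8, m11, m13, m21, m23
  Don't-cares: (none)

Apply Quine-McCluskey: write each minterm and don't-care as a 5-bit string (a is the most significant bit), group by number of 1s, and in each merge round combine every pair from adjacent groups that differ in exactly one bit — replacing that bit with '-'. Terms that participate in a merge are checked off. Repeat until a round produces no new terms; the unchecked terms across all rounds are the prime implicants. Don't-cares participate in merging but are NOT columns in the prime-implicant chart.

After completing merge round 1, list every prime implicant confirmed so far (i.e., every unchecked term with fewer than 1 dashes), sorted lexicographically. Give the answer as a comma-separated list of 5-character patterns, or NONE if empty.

[col 0] 00000*, 00011*, 00100*, 01000*, 01011*, 01101, 10101*, 10111*
[col 1] 0-000, 0-011, 00-00, 101-1
Prime implicants: 0-000, 0-011, 00-00, 01101, 101-1

01101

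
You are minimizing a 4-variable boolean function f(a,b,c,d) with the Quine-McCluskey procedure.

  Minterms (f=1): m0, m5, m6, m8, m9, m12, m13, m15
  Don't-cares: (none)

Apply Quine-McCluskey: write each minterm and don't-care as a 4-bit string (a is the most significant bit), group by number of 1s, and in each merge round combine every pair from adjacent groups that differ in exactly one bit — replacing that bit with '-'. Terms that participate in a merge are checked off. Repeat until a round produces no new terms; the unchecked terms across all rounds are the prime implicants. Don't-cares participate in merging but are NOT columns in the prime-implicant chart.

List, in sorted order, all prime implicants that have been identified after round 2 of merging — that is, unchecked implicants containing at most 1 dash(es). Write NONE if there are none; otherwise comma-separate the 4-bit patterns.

size-2^0 implicants → 0000(✓)  0101(✓)  0110  1000(✓)  1001(✓)  1100(✓)  1101(✓)  1111(✓)
size-2^1 implicants → -000  -101  1-00(✓)  1-01(✓)  100-(✓)  11-1  110-(✓)
size-2^2 implicants → 1-0-
Unchecked terms (primes): -000, -101, 0110, 1-0-, 11-1

-000, -101, 0110, 11-1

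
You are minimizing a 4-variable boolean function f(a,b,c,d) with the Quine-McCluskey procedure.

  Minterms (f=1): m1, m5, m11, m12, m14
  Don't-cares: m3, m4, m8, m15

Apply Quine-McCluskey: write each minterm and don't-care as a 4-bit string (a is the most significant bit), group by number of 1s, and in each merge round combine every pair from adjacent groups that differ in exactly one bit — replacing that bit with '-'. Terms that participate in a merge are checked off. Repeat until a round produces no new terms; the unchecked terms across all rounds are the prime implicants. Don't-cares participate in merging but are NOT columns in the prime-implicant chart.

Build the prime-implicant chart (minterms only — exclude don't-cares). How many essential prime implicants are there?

0

[col 0] 0001*, 0011*, 0100*, 0101*, 1000*, 1011*, 1100*, 1110*, 1111*
[col 1] -011, -100, 0-01, 00-1, 010-, 1-00, 1-11, 11-0, 111-
Prime implicants: -011, -100, 0-01, 00-1, 010-, 1-00, 1-11, 11-0, 111-
PI chart (minterm → PIs covering it):
  1 | 0-01,00-1
  5 | 0-01,010-
  11 | -011,1-11
  12 | -100,1-00,11-0
  14 | 11-0,111-
(no essential prime implicants)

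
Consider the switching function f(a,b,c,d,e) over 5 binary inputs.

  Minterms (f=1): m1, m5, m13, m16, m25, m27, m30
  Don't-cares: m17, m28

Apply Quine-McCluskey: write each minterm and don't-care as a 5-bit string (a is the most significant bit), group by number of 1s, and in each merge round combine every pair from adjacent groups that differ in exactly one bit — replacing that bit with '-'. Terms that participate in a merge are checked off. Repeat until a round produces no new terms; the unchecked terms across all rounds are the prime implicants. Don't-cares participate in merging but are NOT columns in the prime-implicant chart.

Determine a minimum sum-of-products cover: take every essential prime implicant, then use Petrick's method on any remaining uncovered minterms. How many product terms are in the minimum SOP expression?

Round 0: 00001✓ 00101✓ 01101✓ 10000✓ 10001✓ 11001✓ 11011✓ 11100✓ 11110✓
Round 1: -0001 0-101 00-01 1-001 1000- 110-1 111-0
PIs = {-0001, 0-101, 00-01, 1-001, 1000-, 110-1, 111-0}
Coverage chart:
  m1: -0001,00-01
  m5: 0-101,00-01
  m13: 0-101 ←essential
  m16: 1000- ←essential
  m25: 1-001,110-1
  m27: 110-1 ←essential
  m30: 111-0 ←essential
Essential: 0-101, 1000-, 110-1, 111-0
Petrick residual → -0001
Min cover (5 terms): b'c'd'e + a'cd'e + ab'c'd' + abc'e + abce'

5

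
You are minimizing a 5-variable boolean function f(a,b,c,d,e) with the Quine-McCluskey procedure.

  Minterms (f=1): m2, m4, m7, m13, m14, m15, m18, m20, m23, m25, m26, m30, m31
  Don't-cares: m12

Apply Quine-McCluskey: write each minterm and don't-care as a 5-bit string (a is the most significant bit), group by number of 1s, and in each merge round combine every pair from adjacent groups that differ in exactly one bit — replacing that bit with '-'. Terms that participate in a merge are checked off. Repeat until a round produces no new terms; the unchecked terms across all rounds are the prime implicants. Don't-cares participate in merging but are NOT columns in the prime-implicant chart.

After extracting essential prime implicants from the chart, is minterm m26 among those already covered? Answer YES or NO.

NO

size-2^0 implicants → 00010(✓)  00100(✓)  00111(✓)  01100(✓)  01101(✓)  01110(✓)  01111(✓)  10010(✓)  10100(✓)  10111(✓)  11001  11010(✓)  11110(✓)  11111(✓)
size-2^1 implicants → -0010  -0100  -0111(✓)  -1110(✓)  -1111(✓)  0-100  0-111(✓)  011-0(✓)  011-1(✓)  0110-(✓)  0111-(✓)  1-010  1-111(✓)  11-10  1111-(✓)
size-2^2 implicants → --111  -111-  011--
Unchecked terms (primes): --111, -0010, -0100, -111-, 0-100, 011--, 1-010, 11-10, 11001
Minterm coverage:
  m2 ⊆ -0010 [E]
  m4 ⊆ -0100,0-100
  m7 ⊆ --111 [E]
  m13 ⊆ 011-- [E]
  m14 ⊆ -111-,011--
  m15 ⊆ --111,-111-,011--
  m18 ⊆ -0010,1-010
  m20 ⊆ -0100 [E]
  m23 ⊆ --111 [E]
  m25 ⊆ 11001 [E]
  m26 ⊆ 1-010,11-10
  m30 ⊆ -111-,11-10
  m31 ⊆ --111,-111-
E = {--111, -0010, -0100, 011--, 11001}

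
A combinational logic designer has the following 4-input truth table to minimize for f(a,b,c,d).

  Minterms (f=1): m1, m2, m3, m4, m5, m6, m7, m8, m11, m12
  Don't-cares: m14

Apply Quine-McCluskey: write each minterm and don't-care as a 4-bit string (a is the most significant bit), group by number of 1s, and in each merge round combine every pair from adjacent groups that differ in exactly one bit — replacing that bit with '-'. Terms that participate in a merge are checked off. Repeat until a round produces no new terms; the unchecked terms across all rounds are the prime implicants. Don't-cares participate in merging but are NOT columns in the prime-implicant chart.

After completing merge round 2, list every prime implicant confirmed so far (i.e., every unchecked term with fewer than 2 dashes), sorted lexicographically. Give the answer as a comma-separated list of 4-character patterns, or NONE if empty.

size-2^0 implicants → 0001(✓)  0010(✓)  0011(✓)  0100(✓)  0101(✓)  0110(✓)  0111(✓)  1000(✓)  1011(✓)  1100(✓)  1110(✓)
size-2^1 implicants → -011  -100(✓)  -110(✓)  0-01(✓)  0-10(✓)  0-11(✓)  00-1(✓)  001-(✓)  01-0(✓)  01-1(✓)  010-(✓)  011-(✓)  1-00  11-0(✓)
size-2^2 implicants → -1-0  0--1  0-1-  01--
Unchecked terms (primes): -011, -1-0, 0--1, 0-1-, 01--, 1-00

-011, 1-00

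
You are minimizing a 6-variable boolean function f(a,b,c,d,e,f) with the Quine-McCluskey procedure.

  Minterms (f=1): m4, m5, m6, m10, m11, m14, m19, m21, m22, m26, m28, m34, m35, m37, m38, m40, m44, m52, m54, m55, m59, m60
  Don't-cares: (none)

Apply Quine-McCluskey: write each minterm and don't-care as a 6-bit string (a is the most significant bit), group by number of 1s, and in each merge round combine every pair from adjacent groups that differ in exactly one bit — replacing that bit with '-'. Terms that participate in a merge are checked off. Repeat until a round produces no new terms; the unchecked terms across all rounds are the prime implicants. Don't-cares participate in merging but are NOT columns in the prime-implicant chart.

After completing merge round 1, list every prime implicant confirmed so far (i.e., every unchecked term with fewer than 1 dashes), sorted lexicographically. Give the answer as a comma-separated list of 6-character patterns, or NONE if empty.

010011, 111011

size-2^0 implicants → 000100(✓)  000101(✓)  000110(✓)  001010(✓)  001011(✓)  001110(✓)  010011  010101(✓)  010110(✓)  011010(✓)  011100(✓)  100010(✓)  100011(✓)  100101(✓)  100110(✓)  101000(✓)  101100(✓)  110100(✓)  110110(✓)  110111(✓)  111011  111100(✓)
size-2^1 implicants → -00101  -00110(✓)  -10110(✓)  -11100  0-0101  0-0110(✓)  0-1010  00-110  0001-0  00010-  001-10  00101-  1-0110(✓)  1-1100  100-10  10001-  101-00  11-100  1101-0  11011-
size-2^2 implicants → --0110
Unchecked terms (primes): --0110, -00101, -11100, 0-0101, 0-1010, 00-110, 0001-0, 00010-, 001-10, 00101-, 010011, 1-1100, 100-10, 10001-, 101-00, 11-100, 1101-0, 11011-, 111011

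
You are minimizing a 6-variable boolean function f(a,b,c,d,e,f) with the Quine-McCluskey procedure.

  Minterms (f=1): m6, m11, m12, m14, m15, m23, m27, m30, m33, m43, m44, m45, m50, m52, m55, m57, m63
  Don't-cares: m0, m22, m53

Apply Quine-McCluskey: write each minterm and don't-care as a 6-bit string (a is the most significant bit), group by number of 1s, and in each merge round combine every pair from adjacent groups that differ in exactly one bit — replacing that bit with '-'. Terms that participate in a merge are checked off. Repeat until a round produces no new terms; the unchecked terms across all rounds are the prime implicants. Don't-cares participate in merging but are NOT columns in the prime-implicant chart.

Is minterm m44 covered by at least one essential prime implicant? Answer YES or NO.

YES

size-2^0 implicants → 000000  000110(✓)  001011(✓)  001100(✓)  001110(✓)  001111(✓)  010110(✓)  010111(✓)  011011(✓)  011110(✓)  100001  101011(✓)  101100(✓)  101101(✓)  110010  110100(✓)  110101(✓)  110111(✓)  111001  111111(✓)
size-2^1 implicants → -01011  -01100  -10111  0-0110(✓)  0-1011  0-1110(✓)  00-110(✓)  001-11  0011-0  00111-  01-110(✓)  01011-  10110-  11-111  1101-1  11010-
size-2^2 implicants → 0--110
Unchecked terms (primes): -01011, -01100, -10111, 0--110, 0-1011, 000000, 001-11, 0011-0, 00111-, 01011-, 100001, 10110-, 11-111, 110010, 1101-1, 11010-, 111001
Minterm coverage:
  m6 ⊆ 0--110 [E]
  m11 ⊆ -01011,0-1011,001-11
  m12 ⊆ -01100,0011-0
  m14 ⊆ 0--110,0011-0,00111-
  m15 ⊆ 001-11,00111-
  m23 ⊆ -10111,01011-
  m27 ⊆ 0-1011 [E]
  m30 ⊆ 0--110 [E]
  m33 ⊆ 100001 [E]
  m43 ⊆ -01011 [E]
  m44 ⊆ -01100,10110-
  m45 ⊆ 10110- [E]
  m50 ⊆ 110010 [E]
  m52 ⊆ 11010- [E]
  m55 ⊆ -10111,11-111,1101-1
  m57 ⊆ 111001 [E]
  m63 ⊆ 11-111 [E]
E = {-01011, 0--110, 0-1011, 100001, 10110-, 11-111, 110010, 11010-, 111001}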